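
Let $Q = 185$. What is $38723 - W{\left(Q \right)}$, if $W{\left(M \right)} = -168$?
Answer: $38891$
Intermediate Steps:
$38723 - W{\left(Q \right)} = 38723 - -168 = 38723 + 168 = 38891$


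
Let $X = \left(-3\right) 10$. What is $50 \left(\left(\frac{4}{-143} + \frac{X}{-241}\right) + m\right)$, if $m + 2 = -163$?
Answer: $- \frac{284153450}{34463} \approx -8245.2$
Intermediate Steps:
$m = -165$ ($m = -2 - 163 = -165$)
$X = -30$
$50 \left(\left(\frac{4}{-143} + \frac{X}{-241}\right) + m\right) = 50 \left(\left(\frac{4}{-143} - \frac{30}{-241}\right) - 165\right) = 50 \left(\left(4 \left(- \frac{1}{143}\right) - - \frac{30}{241}\right) - 165\right) = 50 \left(\left(- \frac{4}{143} + \frac{30}{241}\right) - 165\right) = 50 \left(\frac{3326}{34463} - 165\right) = 50 \left(- \frac{5683069}{34463}\right) = - \frac{284153450}{34463}$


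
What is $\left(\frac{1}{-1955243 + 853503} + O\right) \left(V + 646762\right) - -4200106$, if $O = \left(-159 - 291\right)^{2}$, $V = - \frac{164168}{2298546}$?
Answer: $\frac{82919319219016372695089}{633100017510} \approx 1.3097 \cdot 10^{11}$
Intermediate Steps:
$V = - \frac{82084}{1149273}$ ($V = \left(-164168\right) \frac{1}{2298546} = - \frac{82084}{1149273} \approx -0.071423$)
$O = 202500$ ($O = \left(-450\right)^{2} = 202500$)
$\left(\frac{1}{-1955243 + 853503} + O\right) \left(V + 646762\right) - -4200106 = \left(\frac{1}{-1955243 + 853503} + 202500\right) \left(- \frac{82084}{1149273} + 646762\right) - -4200106 = \left(\frac{1}{-1101740} + 202500\right) \frac{743306021942}{1149273} + 4200106 = \left(- \frac{1}{1101740} + 202500\right) \frac{743306021942}{1149273} + 4200106 = \frac{223102349999}{1101740} \cdot \frac{743306021942}{1149273} + 4200106 = \frac{82916660131834228839029}{633100017510} + 4200106 = \frac{82919319219016372695089}{633100017510}$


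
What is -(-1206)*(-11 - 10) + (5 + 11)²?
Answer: -25070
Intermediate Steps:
-(-1206)*(-11 - 10) + (5 + 11)² = -(-1206)*(-21) + 16² = -201*126 + 256 = -25326 + 256 = -25070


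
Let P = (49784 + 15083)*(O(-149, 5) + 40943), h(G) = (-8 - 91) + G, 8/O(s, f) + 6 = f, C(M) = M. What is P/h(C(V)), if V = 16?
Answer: -2655330645/83 ≈ -3.1992e+7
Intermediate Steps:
O(s, f) = 8/(-6 + f)
h(G) = -99 + G
P = 2655330645 (P = (49784 + 15083)*(8/(-6 + 5) + 40943) = 64867*(8/(-1) + 40943) = 64867*(8*(-1) + 40943) = 64867*(-8 + 40943) = 64867*40935 = 2655330645)
P/h(C(V)) = 2655330645/(-99 + 16) = 2655330645/(-83) = 2655330645*(-1/83) = -2655330645/83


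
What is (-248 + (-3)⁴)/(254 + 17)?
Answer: -167/271 ≈ -0.61624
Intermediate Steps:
(-248 + (-3)⁴)/(254 + 17) = (-248 + 81)/271 = -167*1/271 = -167/271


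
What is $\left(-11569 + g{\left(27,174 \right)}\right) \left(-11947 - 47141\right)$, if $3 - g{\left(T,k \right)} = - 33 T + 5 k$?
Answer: $682170960$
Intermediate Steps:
$g{\left(T,k \right)} = 3 - 5 k + 33 T$ ($g{\left(T,k \right)} = 3 - \left(- 33 T + 5 k\right) = 3 + \left(- 5 k + 33 T\right) = 3 - 5 k + 33 T$)
$\left(-11569 + g{\left(27,174 \right)}\right) \left(-11947 - 47141\right) = \left(-11569 + \left(3 - 870 + 33 \cdot 27\right)\right) \left(-11947 - 47141\right) = \left(-11569 + \left(3 - 870 + 891\right)\right) \left(-59088\right) = \left(-11569 + 24\right) \left(-59088\right) = \left(-11545\right) \left(-59088\right) = 682170960$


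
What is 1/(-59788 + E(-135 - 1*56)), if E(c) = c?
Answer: -1/59979 ≈ -1.6673e-5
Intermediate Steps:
1/(-59788 + E(-135 - 1*56)) = 1/(-59788 + (-135 - 1*56)) = 1/(-59788 + (-135 - 56)) = 1/(-59788 - 191) = 1/(-59979) = -1/59979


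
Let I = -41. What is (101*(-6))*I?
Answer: 24846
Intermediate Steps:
(101*(-6))*I = (101*(-6))*(-41) = -606*(-41) = 24846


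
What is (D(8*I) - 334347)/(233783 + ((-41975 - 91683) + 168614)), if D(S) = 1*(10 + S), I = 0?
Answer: -334337/268739 ≈ -1.2441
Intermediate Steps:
D(S) = 10 + S
(D(8*I) - 334347)/(233783 + ((-41975 - 91683) + 168614)) = ((10 + 8*0) - 334347)/(233783 + ((-41975 - 91683) + 168614)) = ((10 + 0) - 334347)/(233783 + (-133658 + 168614)) = (10 - 334347)/(233783 + 34956) = -334337/268739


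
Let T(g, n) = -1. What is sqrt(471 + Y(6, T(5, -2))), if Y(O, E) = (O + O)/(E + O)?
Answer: 3*sqrt(1315)/5 ≈ 21.758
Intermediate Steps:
Y(O, E) = 2*O/(E + O) (Y(O, E) = (2*O)/(E + O) = 2*O/(E + O))
sqrt(471 + Y(6, T(5, -2))) = sqrt(471 + 2*6/(-1 + 6)) = sqrt(471 + 2*6/5) = sqrt(471 + 2*6*(1/5)) = sqrt(471 + 12/5) = sqrt(2367/5) = 3*sqrt(1315)/5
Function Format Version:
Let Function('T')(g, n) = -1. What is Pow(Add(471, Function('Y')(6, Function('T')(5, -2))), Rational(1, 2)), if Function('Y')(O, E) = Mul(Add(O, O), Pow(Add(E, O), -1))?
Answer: Mul(Rational(3, 5), Pow(1315, Rational(1, 2))) ≈ 21.758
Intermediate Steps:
Function('Y')(O, E) = Mul(2, O, Pow(Add(E, O), -1)) (Function('Y')(O, E) = Mul(Mul(2, O), Pow(Add(E, O), -1)) = Mul(2, O, Pow(Add(E, O), -1)))
Pow(Add(471, Function('Y')(6, Function('T')(5, -2))), Rational(1, 2)) = Pow(Add(471, Mul(2, 6, Pow(Add(-1, 6), -1))), Rational(1, 2)) = Pow(Add(471, Mul(2, 6, Pow(5, -1))), Rational(1, 2)) = Pow(Add(471, Mul(2, 6, Rational(1, 5))), Rational(1, 2)) = Pow(Add(471, Rational(12, 5)), Rational(1, 2)) = Pow(Rational(2367, 5), Rational(1, 2)) = Mul(Rational(3, 5), Pow(1315, Rational(1, 2)))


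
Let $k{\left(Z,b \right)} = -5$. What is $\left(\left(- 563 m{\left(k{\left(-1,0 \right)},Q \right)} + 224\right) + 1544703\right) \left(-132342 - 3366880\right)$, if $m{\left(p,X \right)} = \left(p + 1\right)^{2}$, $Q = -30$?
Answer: $-5374521555018$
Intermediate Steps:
$m{\left(p,X \right)} = \left(1 + p\right)^{2}$
$\left(\left(- 563 m{\left(k{\left(-1,0 \right)},Q \right)} + 224\right) + 1544703\right) \left(-132342 - 3366880\right) = \left(\left(- 563 \left(1 - 5\right)^{2} + 224\right) + 1544703\right) \left(-132342 - 3366880\right) = \left(\left(- 563 \left(-4\right)^{2} + 224\right) + 1544703\right) \left(-3499222\right) = \left(\left(\left(-563\right) 16 + 224\right) + 1544703\right) \left(-3499222\right) = \left(\left(-9008 + 224\right) + 1544703\right) \left(-3499222\right) = \left(-8784 + 1544703\right) \left(-3499222\right) = 1535919 \left(-3499222\right) = -5374521555018$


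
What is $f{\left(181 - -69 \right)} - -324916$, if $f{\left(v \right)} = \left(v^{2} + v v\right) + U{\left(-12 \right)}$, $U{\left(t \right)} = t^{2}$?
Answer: $450060$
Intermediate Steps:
$f{\left(v \right)} = 144 + 2 v^{2}$ ($f{\left(v \right)} = \left(v^{2} + v v\right) + \left(-12\right)^{2} = \left(v^{2} + v^{2}\right) + 144 = 2 v^{2} + 144 = 144 + 2 v^{2}$)
$f{\left(181 - -69 \right)} - -324916 = \left(144 + 2 \left(181 - -69\right)^{2}\right) - -324916 = \left(144 + 2 \left(181 + 69\right)^{2}\right) + 324916 = \left(144 + 2 \cdot 250^{2}\right) + 324916 = \left(144 + 2 \cdot 62500\right) + 324916 = \left(144 + 125000\right) + 324916 = 125144 + 324916 = 450060$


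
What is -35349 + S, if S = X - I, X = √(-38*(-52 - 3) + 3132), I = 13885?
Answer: -49234 + √5222 ≈ -49162.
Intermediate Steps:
X = √5222 (X = √(-38*(-55) + 3132) = √(2090 + 3132) = √5222 ≈ 72.263)
S = -13885 + √5222 (S = √5222 - 1*13885 = √5222 - 13885 = -13885 + √5222 ≈ -13813.)
-35349 + S = -35349 + (-13885 + √5222) = -49234 + √5222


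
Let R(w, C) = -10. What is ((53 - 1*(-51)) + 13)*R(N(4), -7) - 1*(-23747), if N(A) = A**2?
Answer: 22577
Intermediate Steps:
((53 - 1*(-51)) + 13)*R(N(4), -7) - 1*(-23747) = ((53 - 1*(-51)) + 13)*(-10) - 1*(-23747) = ((53 + 51) + 13)*(-10) + 23747 = (104 + 13)*(-10) + 23747 = 117*(-10) + 23747 = -1170 + 23747 = 22577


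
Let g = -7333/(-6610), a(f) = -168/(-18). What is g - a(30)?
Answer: -163081/19830 ≈ -8.2240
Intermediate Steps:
a(f) = 28/3 (a(f) = -168*(-1/18) = 28/3)
g = 7333/6610 (g = -7333*(-1/6610) = 7333/6610 ≈ 1.1094)
g - a(30) = 7333/6610 - 1*28/3 = 7333/6610 - 28/3 = -163081/19830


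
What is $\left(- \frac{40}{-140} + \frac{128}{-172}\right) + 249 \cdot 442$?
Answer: $\frac{33127320}{301} \approx 1.1006 \cdot 10^{5}$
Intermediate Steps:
$\left(- \frac{40}{-140} + \frac{128}{-172}\right) + 249 \cdot 442 = \left(\left(-40\right) \left(- \frac{1}{140}\right) + 128 \left(- \frac{1}{172}\right)\right) + 110058 = \left(\frac{2}{7} - \frac{32}{43}\right) + 110058 = - \frac{138}{301} + 110058 = \frac{33127320}{301}$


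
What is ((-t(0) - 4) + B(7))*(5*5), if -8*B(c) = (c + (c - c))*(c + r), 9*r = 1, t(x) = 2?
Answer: -2750/9 ≈ -305.56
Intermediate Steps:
r = 1/9 (r = (1/9)*1 = 1/9 ≈ 0.11111)
B(c) = -c*(1/9 + c)/8 (B(c) = -(c + (c - c))*(c + 1/9)/8 = -(c + 0)*(1/9 + c)/8 = -c*(1/9 + c)/8)
((-t(0) - 4) + B(7))*(5*5) = ((-1*2 - 4) - 1/72*7*(1 + 9*7))*(5*5) = ((-2 - 4) - 1/72*7*(1 + 63))*25 = (-6 - 1/72*7*64)*25 = (-6 - 56/9)*25 = -110/9*25 = -2750/9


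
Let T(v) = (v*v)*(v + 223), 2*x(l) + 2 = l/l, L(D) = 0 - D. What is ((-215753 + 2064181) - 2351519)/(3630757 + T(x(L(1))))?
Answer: -447192/3227389 ≈ -0.13856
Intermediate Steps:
L(D) = -D
x(l) = -½ (x(l) = -1 + (l/l)/2 = -1 + (½)*1 = -1 + ½ = -½)
T(v) = v²*(223 + v)
((-215753 + 2064181) - 2351519)/(3630757 + T(x(L(1)))) = ((-215753 + 2064181) - 2351519)/(3630757 + (-½)²*(223 - ½)) = (1848428 - 2351519)/(3630757 + (¼)*(445/2)) = -503091/(3630757 + 445/8) = -503091/29046501/8 = -503091*8/29046501 = -447192/3227389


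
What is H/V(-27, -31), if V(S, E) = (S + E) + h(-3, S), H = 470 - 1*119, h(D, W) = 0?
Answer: -351/58 ≈ -6.0517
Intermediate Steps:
H = 351 (H = 470 - 119 = 351)
V(S, E) = E + S (V(S, E) = (S + E) + 0 = (E + S) + 0 = E + S)
H/V(-27, -31) = 351/(-31 - 27) = 351/(-58) = 351*(-1/58) = -351/58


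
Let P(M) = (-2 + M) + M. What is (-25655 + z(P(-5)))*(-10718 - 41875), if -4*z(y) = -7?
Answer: 5396725509/4 ≈ 1.3492e+9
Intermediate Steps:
P(M) = -2 + 2*M
z(y) = 7/4 (z(y) = -¼*(-7) = 7/4)
(-25655 + z(P(-5)))*(-10718 - 41875) = (-25655 + 7/4)*(-10718 - 41875) = -102613/4*(-52593) = 5396725509/4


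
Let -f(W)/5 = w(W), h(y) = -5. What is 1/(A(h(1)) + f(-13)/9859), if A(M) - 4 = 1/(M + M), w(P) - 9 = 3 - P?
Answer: 98590/383251 ≈ 0.25725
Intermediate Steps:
w(P) = 12 - P (w(P) = 9 + (3 - P) = 12 - P)
A(M) = 4 + 1/(2*M) (A(M) = 4 + 1/(M + M) = 4 + 1/(2*M))
f(W) = -60 + 5*W (f(W) = -5*(12 - W) = -60 + 5*W)
1/(A(h(1)) + f(-13)/9859) = 1/((4 + (½)/(-5)) + (-60 + 5*(-13))/9859) = 1/((4 + (½)*(-⅕)) + (-60 - 65)*(1/9859)) = 1/((4 - ⅒) - 125*1/9859) = 1/(39/10 - 125/9859) = 1/(383251/98590) = 98590/383251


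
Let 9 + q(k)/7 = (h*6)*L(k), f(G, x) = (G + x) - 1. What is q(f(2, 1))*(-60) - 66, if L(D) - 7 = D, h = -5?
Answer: 117114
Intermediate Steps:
f(G, x) = -1 + G + x
L(D) = 7 + D
q(k) = -1533 - 210*k (q(k) = -63 + 7*((-5*6)*(7 + k)) = -63 + 7*(-30*(7 + k)) = -63 + 7*(-210 - 30*k) = -63 + (-1470 - 210*k) = -1533 - 210*k)
q(f(2, 1))*(-60) - 66 = (-1533 - 210*(-1 + 2 + 1))*(-60) - 66 = (-1533 - 210*2)*(-60) - 66 = (-1533 - 420)*(-60) - 66 = -1953*(-60) - 66 = 117180 - 66 = 117114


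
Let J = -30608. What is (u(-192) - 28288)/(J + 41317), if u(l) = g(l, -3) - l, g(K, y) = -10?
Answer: -28106/10709 ≈ -2.6245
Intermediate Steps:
u(l) = -10 - l
(u(-192) - 28288)/(J + 41317) = ((-10 - 1*(-192)) - 28288)/(-30608 + 41317) = ((-10 + 192) - 28288)/10709 = (182 - 28288)*(1/10709) = -28106*1/10709 = -28106/10709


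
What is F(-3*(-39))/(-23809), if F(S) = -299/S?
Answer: 23/214281 ≈ 0.00010734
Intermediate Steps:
F(-3*(-39))/(-23809) = -299/((-3*(-39)))/(-23809) = -299/117*(-1/23809) = -299*1/117*(-1/23809) = -23/9*(-1/23809) = 23/214281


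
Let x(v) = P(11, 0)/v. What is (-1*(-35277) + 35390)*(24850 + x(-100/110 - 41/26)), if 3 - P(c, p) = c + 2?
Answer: 1248771397070/711 ≈ 1.7564e+9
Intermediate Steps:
P(c, p) = 1 - c (P(c, p) = 3 - (c + 2) = 3 - (2 + c) = 3 + (-2 - c) = 1 - c)
x(v) = -10/v (x(v) = (1 - 1*11)/v = (1 - 11)/v = -10/v)
(-1*(-35277) + 35390)*(24850 + x(-100/110 - 41/26)) = (-1*(-35277) + 35390)*(24850 - 10/(-100/110 - 41/26)) = (35277 + 35390)*(24850 - 10/(-100*1/110 - 41*1/26)) = 70667*(24850 - 10/(-10/11 - 41/26)) = 70667*(24850 - 10/(-711/286)) = 70667*(24850 - 10*(-286/711)) = 70667*(24850 + 2860/711) = 70667*(17671210/711) = 1248771397070/711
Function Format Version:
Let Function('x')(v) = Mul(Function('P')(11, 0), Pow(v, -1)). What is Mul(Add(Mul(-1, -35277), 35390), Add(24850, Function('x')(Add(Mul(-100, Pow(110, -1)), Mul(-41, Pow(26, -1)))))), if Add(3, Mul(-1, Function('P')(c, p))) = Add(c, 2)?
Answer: Rational(1248771397070, 711) ≈ 1.7564e+9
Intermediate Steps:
Function('P')(c, p) = Add(1, Mul(-1, c)) (Function('P')(c, p) = Add(3, Mul(-1, Add(c, 2))) = Add(3, Mul(-1, Add(2, c))) = Add(3, Add(-2, Mul(-1, c))) = Add(1, Mul(-1, c)))
Function('x')(v) = Mul(-10, Pow(v, -1)) (Function('x')(v) = Mul(Add(1, Mul(-1, 11)), Pow(v, -1)) = Mul(Add(1, -11), Pow(v, -1)) = Mul(-10, Pow(v, -1)))
Mul(Add(Mul(-1, -35277), 35390), Add(24850, Function('x')(Add(Mul(-100, Pow(110, -1)), Mul(-41, Pow(26, -1)))))) = Mul(Add(Mul(-1, -35277), 35390), Add(24850, Mul(-10, Pow(Add(Mul(-100, Pow(110, -1)), Mul(-41, Pow(26, -1))), -1)))) = Mul(Add(35277, 35390), Add(24850, Mul(-10, Pow(Add(Mul(-100, Rational(1, 110)), Mul(-41, Rational(1, 26))), -1)))) = Mul(70667, Add(24850, Mul(-10, Pow(Add(Rational(-10, 11), Rational(-41, 26)), -1)))) = Mul(70667, Add(24850, Mul(-10, Pow(Rational(-711, 286), -1)))) = Mul(70667, Add(24850, Mul(-10, Rational(-286, 711)))) = Mul(70667, Add(24850, Rational(2860, 711))) = Mul(70667, Rational(17671210, 711)) = Rational(1248771397070, 711)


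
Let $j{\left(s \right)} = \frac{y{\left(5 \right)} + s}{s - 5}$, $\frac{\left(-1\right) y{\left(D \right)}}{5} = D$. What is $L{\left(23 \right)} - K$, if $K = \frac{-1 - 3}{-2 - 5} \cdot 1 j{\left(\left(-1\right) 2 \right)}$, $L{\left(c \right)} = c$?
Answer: $\frac{1019}{49} \approx 20.796$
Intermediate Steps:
$y{\left(D \right)} = - 5 D$
$j{\left(s \right)} = \frac{-25 + s}{-5 + s}$ ($j{\left(s \right)} = \frac{\left(-5\right) 5 + s}{s - 5} = \frac{-25 + s}{-5 + s}$)
$K = \frac{108}{49}$ ($K = \frac{-1 - 3}{-2 - 5} \cdot 1 \frac{-25 - 2}{-5 - 2} = - \frac{4}{-7} \cdot 1 \frac{-25 - 2}{-5 - 2} = \left(-4\right) \left(- \frac{1}{7}\right) 1 \frac{1}{-7} \left(-27\right) = \frac{4}{7} \cdot 1 \left(\left(- \frac{1}{7}\right) \left(-27\right)\right) = \frac{4}{7} \cdot \frac{27}{7} = \frac{108}{49} \approx 2.2041$)
$L{\left(23 \right)} - K = 23 - \frac{108}{49} = \frac{1019}{49}$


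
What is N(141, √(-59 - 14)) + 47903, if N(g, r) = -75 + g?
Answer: 47969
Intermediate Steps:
N(141, √(-59 - 14)) + 47903 = (-75 + 141) + 47903 = 66 + 47903 = 47969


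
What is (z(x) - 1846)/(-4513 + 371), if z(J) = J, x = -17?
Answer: 1863/4142 ≈ 0.44978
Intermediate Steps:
(z(x) - 1846)/(-4513 + 371) = (-17 - 1846)/(-4513 + 371) = -1863/(-4142) = -1863*(-1/4142) = 1863/4142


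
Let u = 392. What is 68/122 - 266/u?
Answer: -207/1708 ≈ -0.12119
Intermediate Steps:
68/122 - 266/u = 68/122 - 266/392 = 68*(1/122) - 266*1/392 = 34/61 - 19/28 = -207/1708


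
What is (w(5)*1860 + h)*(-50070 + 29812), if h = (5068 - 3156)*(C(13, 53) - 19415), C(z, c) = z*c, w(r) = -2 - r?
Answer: 725583460056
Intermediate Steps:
C(z, c) = c*z
h = -35804112 (h = (5068 - 3156)*(53*13 - 19415) = 1912*(689 - 19415) = 1912*(-18726) = -35804112)
(w(5)*1860 + h)*(-50070 + 29812) = ((-2 - 1*5)*1860 - 35804112)*(-50070 + 29812) = ((-2 - 5)*1860 - 35804112)*(-20258) = (-7*1860 - 35804112)*(-20258) = (-13020 - 35804112)*(-20258) = -35817132*(-20258) = 725583460056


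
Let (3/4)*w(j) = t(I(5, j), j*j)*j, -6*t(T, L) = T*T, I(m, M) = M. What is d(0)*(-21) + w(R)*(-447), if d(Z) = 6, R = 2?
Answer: 2006/3 ≈ 668.67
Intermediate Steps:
t(T, L) = -T²/6 (t(T, L) = -T*T/6 = -T²/6)
w(j) = -2*j³/9 (w(j) = 4*((-j²/6)*j)/3 = 4*(-j³/6)/3 = -2*j³/9)
d(0)*(-21) + w(R)*(-447) = 6*(-21) - 2/9*2³*(-447) = -126 - 2/9*8*(-447) = -126 - 16/9*(-447) = -126 + 2384/3 = 2006/3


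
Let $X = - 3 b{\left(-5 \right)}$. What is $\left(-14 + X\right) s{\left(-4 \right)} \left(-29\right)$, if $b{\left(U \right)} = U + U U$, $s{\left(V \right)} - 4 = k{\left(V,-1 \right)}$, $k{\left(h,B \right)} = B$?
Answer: $6438$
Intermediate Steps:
$s{\left(V \right)} = 3$ ($s{\left(V \right)} = 4 - 1 = 3$)
$b{\left(U \right)} = U + U^{2}$
$X = -60$ ($X = - 3 \left(- 5 \left(1 - 5\right)\right) = - 3 \left(\left(-5\right) \left(-4\right)\right) = \left(-3\right) 20 = -60$)
$\left(-14 + X\right) s{\left(-4 \right)} \left(-29\right) = \left(-14 - 60\right) 3 \left(-29\right) = \left(-74\right) 3 \left(-29\right) = \left(-222\right) \left(-29\right) = 6438$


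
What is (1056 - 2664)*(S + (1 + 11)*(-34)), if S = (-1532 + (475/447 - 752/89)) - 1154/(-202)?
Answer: 4181768550928/1339361 ≈ 3.1222e+6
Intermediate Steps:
S = -6162429134/4018083 (S = (-1532 + (475*(1/447) - 752*1/89)) - 1154*(-1/202) = (-1532 + (475/447 - 752/89)) + 577/101 = (-1532 - 293869/39783) + 577/101 = -61241425/39783 + 577/101 = -6162429134/4018083 ≈ -1533.7)
(1056 - 2664)*(S + (1 + 11)*(-34)) = (1056 - 2664)*(-6162429134/4018083 + (1 + 11)*(-34)) = -1608*(-6162429134/4018083 + 12*(-34)) = -1608*(-6162429134/4018083 - 408) = -1608*(-7801806998/4018083) = 4181768550928/1339361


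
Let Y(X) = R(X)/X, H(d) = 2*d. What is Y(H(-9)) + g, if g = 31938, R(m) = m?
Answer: 31939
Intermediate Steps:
Y(X) = 1 (Y(X) = X/X = 1)
Y(H(-9)) + g = 1 + 31938 = 31939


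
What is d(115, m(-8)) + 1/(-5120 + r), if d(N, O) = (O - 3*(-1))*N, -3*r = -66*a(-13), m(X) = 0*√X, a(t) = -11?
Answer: 1849889/5362 ≈ 345.00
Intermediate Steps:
m(X) = 0
r = -242 (r = -(-22)*(-11) = -⅓*726 = -242)
d(N, O) = N*(3 + O) (d(N, O) = (O + 3)*N = (3 + O)*N = N*(3 + O))
d(115, m(-8)) + 1/(-5120 + r) = 115*(3 + 0) + 1/(-5120 - 242) = 115*3 + 1/(-5362) = 345 - 1/5362 = 1849889/5362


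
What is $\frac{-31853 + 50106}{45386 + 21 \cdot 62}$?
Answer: $\frac{18253}{46688} \approx 0.39096$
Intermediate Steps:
$\frac{-31853 + 50106}{45386 + 21 \cdot 62} = \frac{18253}{45386 + 1302} = \frac{18253}{46688}$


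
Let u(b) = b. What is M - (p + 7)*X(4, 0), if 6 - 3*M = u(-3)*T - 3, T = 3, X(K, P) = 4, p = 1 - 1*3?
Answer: -14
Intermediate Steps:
p = -2 (p = 1 - 3 = -2)
M = 6 (M = 2 - (-3*3 - 3)/3 = 2 - (-9 - 3)/3 = 2 - 1/3*(-12) = 2 + 4 = 6)
M - (p + 7)*X(4, 0) = 6 - (-2 + 7)*4 = 6 - 5*4 = 6 - 1*20 = 6 - 20 = -14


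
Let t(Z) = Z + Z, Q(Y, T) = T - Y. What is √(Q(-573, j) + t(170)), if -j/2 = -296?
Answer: √1505 ≈ 38.794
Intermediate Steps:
j = 592 (j = -2*(-296) = 592)
t(Z) = 2*Z
√(Q(-573, j) + t(170)) = √((592 - 1*(-573)) + 2*170) = √((592 + 573) + 340) = √(1165 + 340) = √1505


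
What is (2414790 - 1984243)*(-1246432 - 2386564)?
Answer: -1564175528812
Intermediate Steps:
(2414790 - 1984243)*(-1246432 - 2386564) = 430547*(-3632996) = -1564175528812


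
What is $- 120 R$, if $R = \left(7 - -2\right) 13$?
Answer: $-14040$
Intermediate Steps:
$R = 117$ ($R = \left(7 + 2\right) 13 = 9 \cdot 13 = 117$)
$- 120 R = \left(-120\right) 117 = -14040$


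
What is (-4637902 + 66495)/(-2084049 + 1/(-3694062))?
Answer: 16887060885234/7698606217039 ≈ 2.1935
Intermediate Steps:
(-4637902 + 66495)/(-2084049 + 1/(-3694062)) = -4571407/(-2084049 - 1/3694062) = -4571407/(-7698606217039/3694062) = -4571407*(-3694062/7698606217039) = 16887060885234/7698606217039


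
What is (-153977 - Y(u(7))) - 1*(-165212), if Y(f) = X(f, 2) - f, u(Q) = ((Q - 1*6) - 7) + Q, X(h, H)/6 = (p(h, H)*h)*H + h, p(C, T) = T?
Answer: 11206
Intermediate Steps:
X(h, H) = 6*h + 6*h*H² (X(h, H) = 6*((H*h)*H + h) = 6*(h*H² + h) = 6*(h + h*H²) = 6*h + 6*h*H²)
u(Q) = -13 + 2*Q (u(Q) = ((Q - 6) - 7) + Q = ((-6 + Q) - 7) + Q = (-13 + Q) + Q = -13 + 2*Q)
Y(f) = 29*f (Y(f) = 6*f*(1 + 2²) - f = 6*f*(1 + 4) - f = 6*f*5 - f = 30*f - f = 29*f)
(-153977 - Y(u(7))) - 1*(-165212) = (-153977 - 29*(-13 + 2*7)) - 1*(-165212) = (-153977 - 29*(-13 + 14)) + 165212 = (-153977 - 29) + 165212 = -154006 + 165212 = 11206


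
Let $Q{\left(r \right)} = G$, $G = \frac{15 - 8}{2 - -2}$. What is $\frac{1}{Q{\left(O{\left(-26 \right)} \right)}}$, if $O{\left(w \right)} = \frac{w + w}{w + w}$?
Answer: $\frac{4}{7} \approx 0.57143$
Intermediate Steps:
$O{\left(w \right)} = 1$ ($O{\left(w \right)} = \frac{2 w}{2 w} = 2 w \frac{1}{2 w} = 1$)
$G = \frac{7}{4}$ ($G = \frac{7}{2 + \left(-7 + 9\right)} = \frac{7}{2 + 2} = \frac{7}{4} \approx 1.75$)
$Q{\left(r \right)} = \frac{7}{4}$
$\frac{1}{Q{\left(O{\left(-26 \right)} \right)}} = \frac{1}{\frac{7}{4}} = \frac{4}{7}$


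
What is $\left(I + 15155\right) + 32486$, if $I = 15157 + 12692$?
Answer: $75490$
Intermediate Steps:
$I = 27849$
$\left(I + 15155\right) + 32486 = \left(27849 + 15155\right) + 32486 = 43004 + 32486 = 75490$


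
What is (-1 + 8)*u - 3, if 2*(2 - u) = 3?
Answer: ½ ≈ 0.50000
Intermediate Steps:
u = ½ (u = 2 - ½*3 = 2 - 3/2 = ½ ≈ 0.50000)
(-1 + 8)*u - 3 = (-1 + 8)*(½) - 3 = 7*(½) - 3 = 7/2 - 3 = ½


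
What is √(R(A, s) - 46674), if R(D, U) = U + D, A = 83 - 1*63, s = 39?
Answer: I*√46615 ≈ 215.91*I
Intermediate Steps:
A = 20 (A = 83 - 63 = 20)
R(D, U) = D + U
√(R(A, s) - 46674) = √((20 + 39) - 46674) = √(59 - 46674) = √(-46615) = I*√46615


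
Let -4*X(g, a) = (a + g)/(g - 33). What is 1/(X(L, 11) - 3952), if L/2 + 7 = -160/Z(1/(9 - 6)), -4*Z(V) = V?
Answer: -15172/59963581 ≈ -0.00025302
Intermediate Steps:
Z(V) = -V/4
L = 3826 (L = -14 + 2*(-160/((-1/(4*(9 - 6))))) = -14 + 2*(-160/((-1/4/3))) = -14 + 2*(-160/((-1/4*1/3))) = -14 + 2*(-160/(-1/12)) = -14 + 2*(-160*(-12)) = -14 + 2*1920 = -14 + 3840 = 3826)
X(g, a) = -(a + g)/(4*(-33 + g)) (X(g, a) = -(a + g)/(4*(g - 33)) = -(a + g)/(4*(-33 + g)))
1/(X(L, 11) - 3952) = 1/((-1*11 - 1*3826)/(4*(-33 + 3826)) - 3952) = 1/((1/4)*(-11 - 3826)/3793 - 3952) = 1/((1/4)*(1/3793)*(-3837) - 3952) = 1/(-3837/15172 - 3952) = 1/(-59963581/15172) = -15172/59963581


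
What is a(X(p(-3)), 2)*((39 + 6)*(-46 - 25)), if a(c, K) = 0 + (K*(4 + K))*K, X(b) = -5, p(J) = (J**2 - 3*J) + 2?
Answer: -76680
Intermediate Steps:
p(J) = 2 + J**2 - 3*J
a(c, K) = K**2*(4 + K) (a(c, K) = 0 + K**2*(4 + K) = K**2*(4 + K))
a(X(p(-3)), 2)*((39 + 6)*(-46 - 25)) = (2**2*(4 + 2))*((39 + 6)*(-46 - 25)) = (4*6)*(45*(-71)) = 24*(-3195) = -76680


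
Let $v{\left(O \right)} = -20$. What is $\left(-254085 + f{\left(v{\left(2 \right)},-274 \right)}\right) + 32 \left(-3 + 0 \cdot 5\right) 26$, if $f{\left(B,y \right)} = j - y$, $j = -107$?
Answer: $-256414$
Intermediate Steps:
$f{\left(B,y \right)} = -107 - y$
$\left(-254085 + f{\left(v{\left(2 \right)},-274 \right)}\right) + 32 \left(-3 + 0 \cdot 5\right) 26 = \left(-254085 - -167\right) + 32 \left(-3 + 0 \cdot 5\right) 26 = \left(-254085 + \left(-107 + 274\right)\right) + 32 \left(-3 + 0\right) 26 = \left(-254085 + 167\right) + 32 \left(-3\right) 26 = -253918 - 2496 = -256414$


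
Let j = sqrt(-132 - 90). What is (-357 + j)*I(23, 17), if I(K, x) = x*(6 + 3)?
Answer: -54621 + 153*I*sqrt(222) ≈ -54621.0 + 2279.6*I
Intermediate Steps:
I(K, x) = 9*x (I(K, x) = x*9 = 9*x)
j = I*sqrt(222) (j = sqrt(-222) = I*sqrt(222) ≈ 14.9*I)
(-357 + j)*I(23, 17) = (-357 + I*sqrt(222))*(9*17) = (-357 + I*sqrt(222))*153 = -54621 + 153*I*sqrt(222)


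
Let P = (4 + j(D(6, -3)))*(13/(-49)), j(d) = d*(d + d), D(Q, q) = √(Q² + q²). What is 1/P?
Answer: -49/1222 ≈ -0.040098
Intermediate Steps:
j(d) = 2*d² (j(d) = d*(2*d) = 2*d²)
P = -1222/49 (P = (4 + 2*(√(6² + (-3)²))²)*(13/(-49)) = (4 + 2*(√(36 + 9))²)*(13*(-1/49)) = (4 + 2*(√45)²)*(-13/49) = (4 + 2*(3*√5)²)*(-13/49) = (4 + 2*45)*(-13/49) = (4 + 90)*(-13/49) = 94*(-13/49) = -1222/49 ≈ -24.939)
1/P = 1/(-1222/49) = -49/1222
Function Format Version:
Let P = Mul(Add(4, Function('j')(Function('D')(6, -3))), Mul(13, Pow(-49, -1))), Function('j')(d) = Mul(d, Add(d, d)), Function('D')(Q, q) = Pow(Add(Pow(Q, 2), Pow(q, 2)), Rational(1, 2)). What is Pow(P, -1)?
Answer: Rational(-49, 1222) ≈ -0.040098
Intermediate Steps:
Function('j')(d) = Mul(2, Pow(d, 2)) (Function('j')(d) = Mul(d, Mul(2, d)) = Mul(2, Pow(d, 2)))
P = Rational(-1222, 49) (P = Mul(Add(4, Mul(2, Pow(Pow(Add(Pow(6, 2), Pow(-3, 2)), Rational(1, 2)), 2))), Mul(13, Pow(-49, -1))) = Mul(Add(4, Mul(2, Pow(Pow(Add(36, 9), Rational(1, 2)), 2))), Mul(13, Rational(-1, 49))) = Mul(Add(4, Mul(2, Pow(Pow(45, Rational(1, 2)), 2))), Rational(-13, 49)) = Mul(Add(4, Mul(2, Pow(Mul(3, Pow(5, Rational(1, 2))), 2))), Rational(-13, 49)) = Mul(Add(4, Mul(2, 45)), Rational(-13, 49)) = Mul(Add(4, 90), Rational(-13, 49)) = Mul(94, Rational(-13, 49)) = Rational(-1222, 49) ≈ -24.939)
Pow(P, -1) = Pow(Rational(-1222, 49), -1) = Rational(-49, 1222)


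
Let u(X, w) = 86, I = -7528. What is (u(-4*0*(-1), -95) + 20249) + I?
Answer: 12807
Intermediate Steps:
(u(-4*0*(-1), -95) + 20249) + I = (86 + 20249) - 7528 = 20335 - 7528 = 12807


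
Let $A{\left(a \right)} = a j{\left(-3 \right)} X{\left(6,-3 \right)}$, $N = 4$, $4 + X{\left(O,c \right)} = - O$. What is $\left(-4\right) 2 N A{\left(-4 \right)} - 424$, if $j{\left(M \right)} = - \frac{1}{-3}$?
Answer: $- \frac{2552}{3} \approx -850.67$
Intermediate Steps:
$X{\left(O,c \right)} = -4 - O$
$j{\left(M \right)} = \frac{1}{3}$ ($j{\left(M \right)} = \left(-1\right) \left(- \frac{1}{3}\right) = \frac{1}{3}$)
$A{\left(a \right)} = - \frac{10 a}{3}$ ($A{\left(a \right)} = a \frac{1}{3} \left(-4 - 6\right) = \frac{a}{3} \left(-4 - 6\right) = \frac{a}{3} \left(-10\right) = - \frac{10 a}{3}$)
$\left(-4\right) 2 N A{\left(-4 \right)} - 424 = \left(-4\right) 2 \cdot 4 \left(\left(- \frac{10}{3}\right) \left(-4\right)\right) - 424 = \left(-8\right) 4 \cdot \frac{40}{3} - 424 = \left(-32\right) \frac{40}{3} - 424 = - \frac{1280}{3} - 424 = - \frac{2552}{3}$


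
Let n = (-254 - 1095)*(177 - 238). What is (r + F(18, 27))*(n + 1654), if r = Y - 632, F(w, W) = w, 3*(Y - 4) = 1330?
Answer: -13990500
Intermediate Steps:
Y = 1342/3 (Y = 4 + (⅓)*1330 = 4 + 1330/3 = 1342/3 ≈ 447.33)
n = 82289 (n = -1349*(-61) = 82289)
r = -554/3 (r = 1342/3 - 632 = -554/3 ≈ -184.67)
(r + F(18, 27))*(n + 1654) = (-554/3 + 18)*(82289 + 1654) = -500/3*83943 = -13990500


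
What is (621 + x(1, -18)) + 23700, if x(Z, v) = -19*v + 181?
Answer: 24844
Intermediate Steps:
x(Z, v) = 181 - 19*v
(621 + x(1, -18)) + 23700 = (621 + (181 - 19*(-18))) + 23700 = (621 + (181 + 342)) + 23700 = (621 + 523) + 23700 = 1144 + 23700 = 24844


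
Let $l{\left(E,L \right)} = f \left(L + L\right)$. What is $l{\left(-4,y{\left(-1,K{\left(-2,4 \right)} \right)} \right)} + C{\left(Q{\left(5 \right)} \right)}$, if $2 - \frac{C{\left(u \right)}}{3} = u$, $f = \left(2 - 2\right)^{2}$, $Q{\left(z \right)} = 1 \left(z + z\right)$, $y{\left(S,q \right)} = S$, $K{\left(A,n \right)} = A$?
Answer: $-24$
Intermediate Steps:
$Q{\left(z \right)} = 2 z$ ($Q{\left(z \right)} = 1 \cdot 2 z = 2 z$)
$f = 0$ ($f = 0^{2} = 0$)
$C{\left(u \right)} = 6 - 3 u$
$l{\left(E,L \right)} = 0$ ($l{\left(E,L \right)} = 0 \left(L + L\right) = 0 \cdot 2 L = 0$)
$l{\left(-4,y{\left(-1,K{\left(-2,4 \right)} \right)} \right)} + C{\left(Q{\left(5 \right)} \right)} = 0 + \left(6 - 3 \cdot 2 \cdot 5\right) = 0 + \left(6 - 30\right) = 0 - 24 = -24$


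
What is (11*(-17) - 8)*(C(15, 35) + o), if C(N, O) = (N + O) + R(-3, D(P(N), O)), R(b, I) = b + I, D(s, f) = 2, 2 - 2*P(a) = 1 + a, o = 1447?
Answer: -291720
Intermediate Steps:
P(a) = 1/2 - a/2 (P(a) = 1 - (1 + a)/2 = 1 + (-1/2 - a/2) = 1/2 - a/2)
R(b, I) = I + b
C(N, O) = -1 + N + O (C(N, O) = (N + O) + (2 - 3) = (N + O) - 1 = -1 + N + O)
(11*(-17) - 8)*(C(15, 35) + o) = (11*(-17) - 8)*((-1 + 15 + 35) + 1447) = (-187 - 8)*(49 + 1447) = -195*1496 = -291720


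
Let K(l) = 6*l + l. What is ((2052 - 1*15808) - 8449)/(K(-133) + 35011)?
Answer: -4441/6816 ≈ -0.65156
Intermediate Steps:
K(l) = 7*l
((2052 - 1*15808) - 8449)/(K(-133) + 35011) = ((2052 - 1*15808) - 8449)/(7*(-133) + 35011) = ((2052 - 15808) - 8449)/(-931 + 35011) = (-13756 - 8449)/34080 = -22205*1/34080 = -4441/6816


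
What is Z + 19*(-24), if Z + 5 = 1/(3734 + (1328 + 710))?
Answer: -2660891/5772 ≈ -461.00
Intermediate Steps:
Z = -28859/5772 (Z = -5 + 1/(3734 + (1328 + 710)) = -5 + 1/(3734 + 2038) = -5 + 1/5772 = -28859/5772 ≈ -4.9998)
Z + 19*(-24) = -28859/5772 + 19*(-24) = -28859/5772 - 456 = -2660891/5772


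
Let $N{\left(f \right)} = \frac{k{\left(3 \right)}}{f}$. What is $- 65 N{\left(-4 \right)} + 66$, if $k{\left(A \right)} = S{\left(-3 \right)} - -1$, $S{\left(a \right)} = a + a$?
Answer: $- \frac{61}{4} \approx -15.25$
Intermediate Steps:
$S{\left(a \right)} = 2 a$
$k{\left(A \right)} = -5$ ($k{\left(A \right)} = 2 \left(-3\right) - -1 = -6 + 1 = -5$)
$N{\left(f \right)} = - \frac{5}{f}$
$- 65 N{\left(-4 \right)} + 66 = - 65 \left(- \frac{5}{-4}\right) + 66 = - 65 \left(\left(-5\right) \left(- \frac{1}{4}\right)\right) + 66 = \left(-65\right) \frac{5}{4} + 66 = - \frac{325}{4} + 66 = - \frac{61}{4}$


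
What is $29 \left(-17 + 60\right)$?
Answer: $1247$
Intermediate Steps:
$29 \left(-17 + 60\right) = 29 \cdot 43 = 1247$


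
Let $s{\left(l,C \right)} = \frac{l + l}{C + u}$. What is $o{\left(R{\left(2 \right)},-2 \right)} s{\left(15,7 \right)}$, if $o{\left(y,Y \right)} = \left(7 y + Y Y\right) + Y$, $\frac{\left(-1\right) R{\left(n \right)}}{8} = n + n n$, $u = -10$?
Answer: $3340$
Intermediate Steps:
$R{\left(n \right)} = - 8 n - 8 n^{2}$ ($R{\left(n \right)} = - 8 \left(n + n n\right) = - 8 \left(n + n^{2}\right) = - 8 n - 8 n^{2}$)
$s{\left(l,C \right)} = \frac{2 l}{-10 + C}$ ($s{\left(l,C \right)} = \frac{l + l}{C - 10} = \frac{2 l}{-10 + C}$)
$o{\left(y,Y \right)} = Y + Y^{2} + 7 y$ ($o{\left(y,Y \right)} = \left(7 y + Y^{2}\right) + Y = \left(Y^{2} + 7 y\right) + Y = Y + Y^{2} + 7 y$)
$o{\left(R{\left(2 \right)},-2 \right)} s{\left(15,7 \right)} = \left(-2 + \left(-2\right)^{2} + 7 \left(\left(-8\right) 2 \left(1 + 2\right)\right)\right) 2 \cdot 15 \frac{1}{-10 + 7} = \left(-2 + 4 + 7 \left(\left(-8\right) 2 \cdot 3\right)\right) 2 \cdot 15 \frac{1}{-3} = \left(-2 + 4 + 7 \left(-48\right)\right) 2 \cdot 15 \left(- \frac{1}{3}\right) = \left(-2 + 4 - 336\right) \left(-10\right) = \left(-334\right) \left(-10\right) = 3340$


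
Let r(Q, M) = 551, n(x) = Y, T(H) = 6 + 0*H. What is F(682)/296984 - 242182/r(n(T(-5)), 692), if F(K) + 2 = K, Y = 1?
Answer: -8990475551/20454773 ≈ -439.53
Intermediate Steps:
T(H) = 6 (T(H) = 6 + 0 = 6)
F(K) = -2 + K
n(x) = 1
F(682)/296984 - 242182/r(n(T(-5)), 692) = (-2 + 682)/296984 - 242182/551 = 680*(1/296984) - 242182*1/551 = 85/37123 - 242182/551 = -8990475551/20454773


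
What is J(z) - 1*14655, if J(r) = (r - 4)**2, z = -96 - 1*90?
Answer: 21445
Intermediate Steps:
z = -186 (z = -96 - 90 = -186)
J(r) = (-4 + r)**2
J(z) - 1*14655 = (-4 - 186)**2 - 1*14655 = (-190)**2 - 14655 = 36100 - 14655 = 21445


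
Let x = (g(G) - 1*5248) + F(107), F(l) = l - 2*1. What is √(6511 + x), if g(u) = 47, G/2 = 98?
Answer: √1415 ≈ 37.616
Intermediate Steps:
G = 196 (G = 2*98 = 196)
F(l) = -2 + l (F(l) = l - 2 = -2 + l)
x = -5096 (x = (47 - 1*5248) + (-2 + 107) = (47 - 5248) + 105 = -5201 + 105 = -5096)
√(6511 + x) = √(6511 - 5096) = √1415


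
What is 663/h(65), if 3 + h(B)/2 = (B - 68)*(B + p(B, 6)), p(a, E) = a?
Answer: -221/262 ≈ -0.84351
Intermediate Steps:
h(B) = -6 + 4*B*(-68 + B) (h(B) = -6 + 2*((B - 68)*(B + B)) = -6 + 2*((-68 + B)*(2*B)) = -6 + 2*(2*B*(-68 + B)) = -6 + 4*B*(-68 + B))
663/h(65) = 663/(-6 - 272*65 + 4*65²) = 663/(-6 - 17680 + 4*4225) = 663/(-6 - 17680 + 16900) = 663/(-786) = 663*(-1/786) = -221/262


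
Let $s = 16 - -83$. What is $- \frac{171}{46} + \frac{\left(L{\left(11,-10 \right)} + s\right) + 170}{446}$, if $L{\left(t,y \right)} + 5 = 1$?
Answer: $- \frac{16019}{5129} \approx -3.1232$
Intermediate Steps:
$L{\left(t,y \right)} = -4$ ($L{\left(t,y \right)} = -5 + 1 = -4$)
$s = 99$ ($s = 16 + 83 = 99$)
$- \frac{171}{46} + \frac{\left(L{\left(11,-10 \right)} + s\right) + 170}{446} = - \frac{171}{46} + \frac{\left(-4 + 99\right) + 170}{446} = \left(-171\right) \frac{1}{46} + \left(95 + 170\right) \frac{1}{446} = - \frac{171}{46} + 265 \cdot \frac{1}{446} = - \frac{171}{46} + \frac{265}{446} = - \frac{16019}{5129}$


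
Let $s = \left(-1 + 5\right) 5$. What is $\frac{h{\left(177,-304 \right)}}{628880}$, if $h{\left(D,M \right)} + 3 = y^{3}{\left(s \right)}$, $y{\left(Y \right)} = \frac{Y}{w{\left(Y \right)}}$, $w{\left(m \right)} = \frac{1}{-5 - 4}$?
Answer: $- \frac{5832003}{628880} \approx -9.2736$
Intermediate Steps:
$s = 20$ ($s = 4 \cdot 5 = 20$)
$w{\left(m \right)} = - \frac{1}{9}$ ($w{\left(m \right)} = \frac{1}{-9} = - \frac{1}{9}$)
$y{\left(Y \right)} = - 9 Y$ ($y{\left(Y \right)} = \frac{Y}{- \frac{1}{9}} = Y \left(-9\right) = - 9 Y$)
$h{\left(D,M \right)} = -5832003$ ($h{\left(D,M \right)} = -3 + \left(\left(-9\right) 20\right)^{3} = -3 + \left(-180\right)^{3} = -3 - 5832000 = -5832003$)
$\frac{h{\left(177,-304 \right)}}{628880} = - \frac{5832003}{628880}$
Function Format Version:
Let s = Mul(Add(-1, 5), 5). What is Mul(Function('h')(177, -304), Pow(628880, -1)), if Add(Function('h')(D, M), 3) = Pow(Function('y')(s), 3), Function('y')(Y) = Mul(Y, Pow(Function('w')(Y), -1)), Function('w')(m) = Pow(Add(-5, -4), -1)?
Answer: Rational(-5832003, 628880) ≈ -9.2736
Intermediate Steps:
s = 20 (s = Mul(4, 5) = 20)
Function('w')(m) = Rational(-1, 9) (Function('w')(m) = Pow(-9, -1) = Rational(-1, 9))
Function('y')(Y) = Mul(-9, Y) (Function('y')(Y) = Mul(Y, Pow(Rational(-1, 9), -1)) = Mul(Y, -9) = Mul(-9, Y))
Function('h')(D, M) = -5832003 (Function('h')(D, M) = Add(-3, Pow(Mul(-9, 20), 3)) = Add(-3, Pow(-180, 3)) = Add(-3, -5832000) = -5832003)
Mul(Function('h')(177, -304), Pow(628880, -1)) = Mul(-5832003, Pow(628880, -1)) = Mul(-5832003, Rational(1, 628880)) = Rational(-5832003, 628880)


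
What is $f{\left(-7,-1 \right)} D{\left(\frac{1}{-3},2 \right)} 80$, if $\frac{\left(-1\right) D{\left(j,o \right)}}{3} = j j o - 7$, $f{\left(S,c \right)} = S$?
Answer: $- \frac{34160}{3} \approx -11387.0$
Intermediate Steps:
$D{\left(j,o \right)} = 21 - 3 o j^{2}$ ($D{\left(j,o \right)} = - 3 \left(j j o - 7\right) = - 3 \left(j^{2} o - 7\right) = - 3 \left(o j^{2} - 7\right) = - 3 \left(-7 + o j^{2}\right) = 21 - 3 o j^{2}$)
$f{\left(-7,-1 \right)} D{\left(\frac{1}{-3},2 \right)} 80 = - 7 \left(21 - 6 \left(\frac{1}{-3}\right)^{2}\right) 80 = - 7 \left(21 - 6 \left(- \frac{1}{3}\right)^{2}\right) 80 = - 7 \left(21 - 6 \cdot \frac{1}{9}\right) 80 = - 7 \left(21 - \frac{2}{3}\right) 80 = \left(-7\right) \frac{61}{3} \cdot 80 = \left(- \frac{427}{3}\right) 80 = - \frac{34160}{3}$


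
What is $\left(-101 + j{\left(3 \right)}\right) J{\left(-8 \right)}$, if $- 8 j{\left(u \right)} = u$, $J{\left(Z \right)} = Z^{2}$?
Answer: $-6488$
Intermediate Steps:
$j{\left(u \right)} = - \frac{u}{8}$
$\left(-101 + j{\left(3 \right)}\right) J{\left(-8 \right)} = \left(-101 - \frac{3}{8}\right) \left(-8\right)^{2} = \left(-101 - \frac{3}{8}\right) 64 = \left(- \frac{811}{8}\right) 64 = -6488$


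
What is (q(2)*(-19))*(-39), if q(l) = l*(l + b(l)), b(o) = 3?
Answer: 7410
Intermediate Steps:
q(l) = l*(3 + l) (q(l) = l*(l + 3) = l*(3 + l))
(q(2)*(-19))*(-39) = ((2*(3 + 2))*(-19))*(-39) = ((2*5)*(-19))*(-39) = (10*(-19))*(-39) = -190*(-39) = 7410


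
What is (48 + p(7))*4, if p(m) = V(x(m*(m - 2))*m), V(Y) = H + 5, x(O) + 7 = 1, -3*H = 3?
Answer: 208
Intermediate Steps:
H = -1 (H = -⅓*3 = -1)
x(O) = -6 (x(O) = -7 + 1 = -6)
V(Y) = 4 (V(Y) = -1 + 5 = 4)
p(m) = 4
(48 + p(7))*4 = (48 + 4)*4 = 52*4 = 208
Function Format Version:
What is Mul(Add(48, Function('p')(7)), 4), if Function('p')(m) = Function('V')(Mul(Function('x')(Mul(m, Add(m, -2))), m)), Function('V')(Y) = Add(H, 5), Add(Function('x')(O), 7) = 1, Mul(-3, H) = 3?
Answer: 208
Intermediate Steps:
H = -1 (H = Mul(Rational(-1, 3), 3) = -1)
Function('x')(O) = -6 (Function('x')(O) = Add(-7, 1) = -6)
Function('V')(Y) = 4 (Function('V')(Y) = Add(-1, 5) = 4)
Function('p')(m) = 4
Mul(Add(48, Function('p')(7)), 4) = Mul(Add(48, 4), 4) = Mul(52, 4) = 208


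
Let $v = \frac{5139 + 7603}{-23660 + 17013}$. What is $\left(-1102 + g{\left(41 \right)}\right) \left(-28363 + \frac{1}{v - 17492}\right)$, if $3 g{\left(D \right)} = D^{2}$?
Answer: $\frac{233018517281875}{15167226} \approx 1.5363 \cdot 10^{7}$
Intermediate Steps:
$g{\left(D \right)} = \frac{D^{2}}{3}$
$v = - \frac{554}{289}$ ($v = \frac{12742}{-6647} = 12742 \left(- \frac{1}{6647}\right) = - \frac{554}{289} \approx -1.917$)
$\left(-1102 + g{\left(41 \right)}\right) \left(-28363 + \frac{1}{v - 17492}\right) = \left(-1102 + \frac{41^{2}}{3}\right) \left(-28363 + \frac{1}{- \frac{554}{289} - 17492}\right) = \left(-1102 + \frac{1}{3} \cdot 1681\right) \left(-28363 + \frac{1}{- \frac{5055742}{289}}\right) = \left(-1102 + \frac{1681}{3}\right) \left(-28363 - \frac{289}{5055742}\right) = \left(- \frac{1625}{3}\right) \left(- \frac{143396010635}{5055742}\right) = \frac{233018517281875}{15167226}$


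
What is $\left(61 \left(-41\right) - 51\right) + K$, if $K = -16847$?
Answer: $-19399$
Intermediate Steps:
$\left(61 \left(-41\right) - 51\right) + K = \left(61 \left(-41\right) - 51\right) - 16847 = \left(-2501 - 51\right) - 16847 = -2552 - 16847 = -19399$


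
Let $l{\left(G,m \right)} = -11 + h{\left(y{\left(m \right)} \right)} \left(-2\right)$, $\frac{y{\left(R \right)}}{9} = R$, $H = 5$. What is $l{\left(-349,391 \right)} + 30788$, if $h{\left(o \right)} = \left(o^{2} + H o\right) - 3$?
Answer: $-24771129$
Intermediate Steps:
$y{\left(R \right)} = 9 R$
$h{\left(o \right)} = -3 + o^{2} + 5 o$ ($h{\left(o \right)} = \left(o^{2} + 5 o\right) - 3 = -3 + o^{2} + 5 o$)
$l{\left(G,m \right)} = -5 - 162 m^{2} - 90 m$ ($l{\left(G,m \right)} = -11 + \left(-3 + \left(9 m\right)^{2} + 5 \cdot 9 m\right) \left(-2\right) = -11 + \left(-3 + 81 m^{2} + 45 m\right) \left(-2\right) = -11 + \left(-3 + 45 m + 81 m^{2}\right) \left(-2\right) = -11 - \left(-6 + 90 m + 162 m^{2}\right) = -5 - 162 m^{2} - 90 m$)
$l{\left(-349,391 \right)} + 30788 = \left(-5 - 162 \cdot 391^{2} - 35190\right) + 30788 = \left(-5 - 24766722 - 35190\right) + 30788 = -24801917 + 30788 = -24771129$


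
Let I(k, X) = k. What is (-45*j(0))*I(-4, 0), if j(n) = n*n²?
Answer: 0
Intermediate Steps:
j(n) = n³
(-45*j(0))*I(-4, 0) = -45*0³*(-4) = -45*0*(-4) = 0*(-4) = 0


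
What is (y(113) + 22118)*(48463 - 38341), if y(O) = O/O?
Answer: 223888518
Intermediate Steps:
y(O) = 1
(y(113) + 22118)*(48463 - 38341) = (1 + 22118)*(48463 - 38341) = 22119*10122 = 223888518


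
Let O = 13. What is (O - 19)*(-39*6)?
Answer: 1404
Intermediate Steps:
(O - 19)*(-39*6) = (13 - 19)*(-39*6) = -6*(-234) = 1404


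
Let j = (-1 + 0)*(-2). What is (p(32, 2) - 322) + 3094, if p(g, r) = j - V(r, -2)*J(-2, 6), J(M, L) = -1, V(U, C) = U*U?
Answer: 2778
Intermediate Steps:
V(U, C) = U²
j = 2 (j = -1*(-2) = 2)
p(g, r) = 2 + r² (p(g, r) = 2 - r²*(-1) = 2 - (-1)*r² = 2 + r²)
(p(32, 2) - 322) + 3094 = ((2 + 2²) - 322) + 3094 = ((2 + 4) - 322) + 3094 = (6 - 322) + 3094 = -316 + 3094 = 2778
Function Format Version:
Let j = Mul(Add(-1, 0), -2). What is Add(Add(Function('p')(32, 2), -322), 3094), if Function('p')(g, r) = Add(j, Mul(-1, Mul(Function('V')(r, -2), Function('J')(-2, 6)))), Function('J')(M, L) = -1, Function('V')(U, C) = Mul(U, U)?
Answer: 2778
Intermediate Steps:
Function('V')(U, C) = Pow(U, 2)
j = 2 (j = Mul(-1, -2) = 2)
Function('p')(g, r) = Add(2, Pow(r, 2)) (Function('p')(g, r) = Add(2, Mul(-1, Mul(Pow(r, 2), -1))) = Add(2, Mul(-1, Mul(-1, Pow(r, 2)))) = Add(2, Pow(r, 2)))
Add(Add(Function('p')(32, 2), -322), 3094) = Add(Add(Add(2, Pow(2, 2)), -322), 3094) = Add(Add(Add(2, 4), -322), 3094) = Add(Add(6, -322), 3094) = Add(-316, 3094) = 2778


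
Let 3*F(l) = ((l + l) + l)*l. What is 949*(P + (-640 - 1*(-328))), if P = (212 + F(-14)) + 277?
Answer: 353977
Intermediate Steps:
F(l) = l² (F(l) = (((l + l) + l)*l)/3 = ((2*l + l)*l)/3 = ((3*l)*l)/3 = (3*l²)/3 = l²)
P = 685 (P = (212 + (-14)²) + 277 = (212 + 196) + 277 = 408 + 277 = 685)
949*(P + (-640 - 1*(-328))) = 949*(685 + (-640 - 1*(-328))) = 949*(685 + (-640 + 328)) = 949*(685 - 312) = 949*373 = 353977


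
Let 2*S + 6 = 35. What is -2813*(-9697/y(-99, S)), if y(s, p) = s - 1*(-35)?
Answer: -27277661/64 ≈ -4.2621e+5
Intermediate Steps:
S = 29/2 (S = -3 + (½)*35 = -3 + 35/2 = 29/2 ≈ 14.500)
y(s, p) = 35 + s (y(s, p) = s + 35 = 35 + s)
-2813*(-9697/y(-99, S)) = -2813*(-9697/(35 - 99)) = -2813/((-64*(-1/9697))) = -2813/64/9697 = -2813*9697/64 = -27277661/64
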